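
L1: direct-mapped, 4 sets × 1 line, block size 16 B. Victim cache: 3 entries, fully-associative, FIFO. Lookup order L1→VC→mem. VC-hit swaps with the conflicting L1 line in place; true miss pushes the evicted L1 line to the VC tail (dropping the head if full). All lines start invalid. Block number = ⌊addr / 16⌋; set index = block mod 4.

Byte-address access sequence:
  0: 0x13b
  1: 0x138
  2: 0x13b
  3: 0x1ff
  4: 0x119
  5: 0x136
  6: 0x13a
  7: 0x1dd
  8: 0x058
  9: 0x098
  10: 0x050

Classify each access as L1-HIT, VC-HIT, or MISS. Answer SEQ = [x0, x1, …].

SEQ = [MISS, L1-HIT, L1-HIT, MISS, MISS, VC-HIT, L1-HIT, MISS, MISS, MISS, VC-HIT]

#0 0x13b→b19/s3 MISS; vc=[]
#1 0x138→b19/s3 L1-HIT; vc=[]
#2 0x13b→b19/s3 L1-HIT; vc=[]
#3 0x1ff→b31/s3 MISS; vc=[19]
#4 0x119→b17/s1 MISS; vc=[19]
#5 0x136→b19/s3 VC-HIT; vc=[31]
#6 0x13a→b19/s3 L1-HIT; vc=[31]
#7 0x1dd→b29/s1 MISS; vc=[31,17]
#8 0x58→b5/s1 MISS; vc=[31,17,29]
#9 0x98→b9/s1 MISS; vc=[17,29,5]
#10 0x50→b5/s1 VC-HIT; vc=[17,29,9]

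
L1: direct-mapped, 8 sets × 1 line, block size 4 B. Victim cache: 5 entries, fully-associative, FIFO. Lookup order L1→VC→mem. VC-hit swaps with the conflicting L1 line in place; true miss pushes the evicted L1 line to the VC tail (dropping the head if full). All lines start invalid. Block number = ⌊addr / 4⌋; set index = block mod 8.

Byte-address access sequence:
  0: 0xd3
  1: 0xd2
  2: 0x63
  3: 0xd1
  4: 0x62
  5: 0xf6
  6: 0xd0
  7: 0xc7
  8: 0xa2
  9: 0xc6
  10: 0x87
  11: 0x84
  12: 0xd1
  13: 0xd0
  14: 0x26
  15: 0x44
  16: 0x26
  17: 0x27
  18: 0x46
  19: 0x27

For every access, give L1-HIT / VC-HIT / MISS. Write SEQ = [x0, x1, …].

SEQ = [MISS, L1-HIT, MISS, L1-HIT, L1-HIT, MISS, L1-HIT, MISS, MISS, L1-HIT, MISS, L1-HIT, L1-HIT, L1-HIT, MISS, MISS, VC-HIT, L1-HIT, VC-HIT, VC-HIT]

#0 0xd3→b52/s4 MISS; vc=[]
#1 0xd2→b52/s4 L1-HIT; vc=[]
#2 0x63→b24/s0 MISS; vc=[]
#3 0xd1→b52/s4 L1-HIT; vc=[]
#4 0x62→b24/s0 L1-HIT; vc=[]
#5 0xf6→b61/s5 MISS; vc=[]
#6 0xd0→b52/s4 L1-HIT; vc=[]
#7 0xc7→b49/s1 MISS; vc=[]
#8 0xa2→b40/s0 MISS; vc=[24]
#9 0xc6→b49/s1 L1-HIT; vc=[24]
#10 0x87→b33/s1 MISS; vc=[24,49]
#11 0x84→b33/s1 L1-HIT; vc=[24,49]
#12 0xd1→b52/s4 L1-HIT; vc=[24,49]
#13 0xd0→b52/s4 L1-HIT; vc=[24,49]
#14 0x26→b9/s1 MISS; vc=[24,49,33]
#15 0x44→b17/s1 MISS; vc=[24,49,33,9]
#16 0x26→b9/s1 VC-HIT; vc=[24,49,33,17]
#17 0x27→b9/s1 L1-HIT; vc=[24,49,33,17]
#18 0x46→b17/s1 VC-HIT; vc=[24,49,33,9]
#19 0x27→b9/s1 VC-HIT; vc=[24,49,33,17]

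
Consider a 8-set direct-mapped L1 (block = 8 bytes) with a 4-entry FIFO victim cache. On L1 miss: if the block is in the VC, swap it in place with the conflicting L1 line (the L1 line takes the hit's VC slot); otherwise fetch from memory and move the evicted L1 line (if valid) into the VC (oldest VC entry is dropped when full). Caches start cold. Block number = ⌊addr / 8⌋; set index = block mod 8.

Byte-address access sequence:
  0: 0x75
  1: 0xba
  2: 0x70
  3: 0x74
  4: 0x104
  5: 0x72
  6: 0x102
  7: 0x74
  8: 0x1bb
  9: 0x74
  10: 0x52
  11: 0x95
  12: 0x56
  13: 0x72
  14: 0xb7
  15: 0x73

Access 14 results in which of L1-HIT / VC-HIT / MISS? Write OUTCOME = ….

OUTCOME = MISS

#0 0x75→b14/s6 MISS; vc=[]
#1 0xba→b23/s7 MISS; vc=[]
#2 0x70→b14/s6 L1-HIT; vc=[]
#3 0x74→b14/s6 L1-HIT; vc=[]
#4 0x104→b32/s0 MISS; vc=[]
#5 0x72→b14/s6 L1-HIT; vc=[]
#6 0x102→b32/s0 L1-HIT; vc=[]
#7 0x74→b14/s6 L1-HIT; vc=[]
#8 0x1bb→b55/s7 MISS; vc=[23]
#9 0x74→b14/s6 L1-HIT; vc=[23]
#10 0x52→b10/s2 MISS; vc=[23]
#11 0x95→b18/s2 MISS; vc=[23,10]
#12 0x56→b10/s2 VC-HIT; vc=[23,18]
#13 0x72→b14/s6 L1-HIT; vc=[23,18]
#14 0xb7→b22/s6 MISS; vc=[23,18,14]
#15 0x73→b14/s6 VC-HIT; vc=[23,18,22]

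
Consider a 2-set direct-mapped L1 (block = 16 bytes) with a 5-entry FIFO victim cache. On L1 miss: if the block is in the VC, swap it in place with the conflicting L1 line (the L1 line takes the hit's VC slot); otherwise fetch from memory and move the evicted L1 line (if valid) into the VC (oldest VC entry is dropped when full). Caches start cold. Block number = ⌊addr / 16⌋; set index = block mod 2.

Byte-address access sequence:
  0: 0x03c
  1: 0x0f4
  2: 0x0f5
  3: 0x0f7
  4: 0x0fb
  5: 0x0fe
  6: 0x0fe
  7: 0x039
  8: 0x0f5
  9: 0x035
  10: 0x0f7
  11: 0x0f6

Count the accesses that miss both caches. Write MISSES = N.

#0 0x3c→b3/s1 MISS; vc=[]
#1 0xf4→b15/s1 MISS; vc=[3]
#2 0xf5→b15/s1 L1-HIT; vc=[3]
#3 0xf7→b15/s1 L1-HIT; vc=[3]
#4 0xfb→b15/s1 L1-HIT; vc=[3]
#5 0xfe→b15/s1 L1-HIT; vc=[3]
#6 0xfe→b15/s1 L1-HIT; vc=[3]
#7 0x39→b3/s1 VC-HIT; vc=[15]
#8 0xf5→b15/s1 VC-HIT; vc=[3]
#9 0x35→b3/s1 VC-HIT; vc=[15]
#10 0xf7→b15/s1 VC-HIT; vc=[3]
#11 0xf6→b15/s1 L1-HIT; vc=[3]

MISSES = 2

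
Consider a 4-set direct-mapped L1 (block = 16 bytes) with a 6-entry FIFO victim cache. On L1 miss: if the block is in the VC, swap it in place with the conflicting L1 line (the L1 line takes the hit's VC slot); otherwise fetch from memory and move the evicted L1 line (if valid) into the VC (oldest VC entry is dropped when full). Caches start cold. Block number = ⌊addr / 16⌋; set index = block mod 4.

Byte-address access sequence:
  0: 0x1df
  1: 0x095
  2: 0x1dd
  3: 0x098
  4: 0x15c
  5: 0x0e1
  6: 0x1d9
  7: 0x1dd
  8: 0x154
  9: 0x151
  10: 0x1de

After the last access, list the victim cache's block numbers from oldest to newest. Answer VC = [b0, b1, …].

VC = [21, 9]

#0 0x1df→b29/s1 MISS; vc=[]
#1 0x95→b9/s1 MISS; vc=[29]
#2 0x1dd→b29/s1 VC-HIT; vc=[9]
#3 0x98→b9/s1 VC-HIT; vc=[29]
#4 0x15c→b21/s1 MISS; vc=[29,9]
#5 0xe1→b14/s2 MISS; vc=[29,9]
#6 0x1d9→b29/s1 VC-HIT; vc=[21,9]
#7 0x1dd→b29/s1 L1-HIT; vc=[21,9]
#8 0x154→b21/s1 VC-HIT; vc=[29,9]
#9 0x151→b21/s1 L1-HIT; vc=[29,9]
#10 0x1de→b29/s1 VC-HIT; vc=[21,9]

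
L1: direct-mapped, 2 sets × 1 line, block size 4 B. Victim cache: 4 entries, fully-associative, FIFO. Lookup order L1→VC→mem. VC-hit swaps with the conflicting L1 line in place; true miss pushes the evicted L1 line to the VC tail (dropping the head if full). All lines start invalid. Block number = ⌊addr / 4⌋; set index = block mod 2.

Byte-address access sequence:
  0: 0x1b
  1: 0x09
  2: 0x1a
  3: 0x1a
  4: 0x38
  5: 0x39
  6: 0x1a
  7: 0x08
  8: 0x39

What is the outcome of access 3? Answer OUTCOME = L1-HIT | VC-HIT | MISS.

OUTCOME = L1-HIT

0: 0x1b (blk 6, set 0) → MISS  vc=[]
1: 0x9 (blk 2, set 0) → MISS  vc=[6]
2: 0x1a (blk 6, set 0) → VC-HIT  vc=[2]
3: 0x1a (blk 6, set 0) → L1-HIT  vc=[2]
4: 0x38 (blk 14, set 0) → MISS  vc=[2, 6]
5: 0x39 (blk 14, set 0) → L1-HIT  vc=[2, 6]
6: 0x1a (blk 6, set 0) → VC-HIT  vc=[2, 14]
7: 0x8 (blk 2, set 0) → VC-HIT  vc=[6, 14]
8: 0x39 (blk 14, set 0) → VC-HIT  vc=[6, 2]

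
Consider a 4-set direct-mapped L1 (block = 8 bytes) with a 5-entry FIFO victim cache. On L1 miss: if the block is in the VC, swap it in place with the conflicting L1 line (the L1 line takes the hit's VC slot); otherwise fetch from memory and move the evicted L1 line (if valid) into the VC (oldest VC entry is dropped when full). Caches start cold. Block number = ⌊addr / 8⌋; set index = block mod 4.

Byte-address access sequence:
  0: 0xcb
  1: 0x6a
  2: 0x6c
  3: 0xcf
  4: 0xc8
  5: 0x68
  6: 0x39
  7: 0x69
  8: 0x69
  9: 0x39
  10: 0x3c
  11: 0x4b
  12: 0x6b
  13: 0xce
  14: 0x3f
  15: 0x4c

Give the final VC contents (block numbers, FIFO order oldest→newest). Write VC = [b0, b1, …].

VC = [13, 25]

0: 0xcb (blk 25, set 1) → MISS  vc=[]
1: 0x6a (blk 13, set 1) → MISS  vc=[25]
2: 0x6c (blk 13, set 1) → L1-HIT  vc=[25]
3: 0xcf (blk 25, set 1) → VC-HIT  vc=[13]
4: 0xc8 (blk 25, set 1) → L1-HIT  vc=[13]
5: 0x68 (blk 13, set 1) → VC-HIT  vc=[25]
6: 0x39 (blk 7, set 3) → MISS  vc=[25]
7: 0x69 (blk 13, set 1) → L1-HIT  vc=[25]
8: 0x69 (blk 13, set 1) → L1-HIT  vc=[25]
9: 0x39 (blk 7, set 3) → L1-HIT  vc=[25]
10: 0x3c (blk 7, set 3) → L1-HIT  vc=[25]
11: 0x4b (blk 9, set 1) → MISS  vc=[25, 13]
12: 0x6b (blk 13, set 1) → VC-HIT  vc=[25, 9]
13: 0xce (blk 25, set 1) → VC-HIT  vc=[13, 9]
14: 0x3f (blk 7, set 3) → L1-HIT  vc=[13, 9]
15: 0x4c (blk 9, set 1) → VC-HIT  vc=[13, 25]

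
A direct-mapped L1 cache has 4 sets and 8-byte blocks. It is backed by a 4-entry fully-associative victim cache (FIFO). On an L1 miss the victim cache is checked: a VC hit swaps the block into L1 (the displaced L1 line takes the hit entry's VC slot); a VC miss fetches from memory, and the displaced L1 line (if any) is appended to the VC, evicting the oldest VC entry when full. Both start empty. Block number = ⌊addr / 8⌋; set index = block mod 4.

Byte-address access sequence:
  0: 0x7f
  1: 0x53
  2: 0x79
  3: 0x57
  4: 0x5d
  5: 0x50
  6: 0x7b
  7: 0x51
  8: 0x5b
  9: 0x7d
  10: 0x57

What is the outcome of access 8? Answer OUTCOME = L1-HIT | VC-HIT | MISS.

  [0] addr=0x7f blk=15 s=3: MISS | VC []
  [1] addr=0x53 blk=10 s=2: MISS | VC []
  [2] addr=0x79 blk=15 s=3: L1-HIT | VC []
  [3] addr=0x57 blk=10 s=2: L1-HIT | VC []
  [4] addr=0x5d blk=11 s=3: MISS | VC [15]
  [5] addr=0x50 blk=10 s=2: L1-HIT | VC [15]
  [6] addr=0x7b blk=15 s=3: VC-HIT | VC [11]
  [7] addr=0x51 blk=10 s=2: L1-HIT | VC [11]
  [8] addr=0x5b blk=11 s=3: VC-HIT | VC [15]
  [9] addr=0x7d blk=15 s=3: VC-HIT | VC [11]
  [10] addr=0x57 blk=10 s=2: L1-HIT | VC [11]

OUTCOME = VC-HIT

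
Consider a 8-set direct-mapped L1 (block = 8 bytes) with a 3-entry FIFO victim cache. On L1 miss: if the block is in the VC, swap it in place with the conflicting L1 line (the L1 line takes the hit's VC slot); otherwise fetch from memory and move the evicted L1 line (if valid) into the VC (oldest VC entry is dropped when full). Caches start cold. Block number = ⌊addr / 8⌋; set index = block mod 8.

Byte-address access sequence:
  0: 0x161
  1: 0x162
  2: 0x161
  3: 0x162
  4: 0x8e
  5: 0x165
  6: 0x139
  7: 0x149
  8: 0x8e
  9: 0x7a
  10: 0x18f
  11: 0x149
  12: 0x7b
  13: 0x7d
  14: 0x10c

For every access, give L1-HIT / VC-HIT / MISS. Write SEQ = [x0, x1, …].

SEQ = [MISS, L1-HIT, L1-HIT, L1-HIT, MISS, L1-HIT, MISS, MISS, VC-HIT, MISS, MISS, VC-HIT, L1-HIT, L1-HIT, MISS]

#0 0x161→b44/s4 MISS; vc=[]
#1 0x162→b44/s4 L1-HIT; vc=[]
#2 0x161→b44/s4 L1-HIT; vc=[]
#3 0x162→b44/s4 L1-HIT; vc=[]
#4 0x8e→b17/s1 MISS; vc=[]
#5 0x165→b44/s4 L1-HIT; vc=[]
#6 0x139→b39/s7 MISS; vc=[]
#7 0x149→b41/s1 MISS; vc=[17]
#8 0x8e→b17/s1 VC-HIT; vc=[41]
#9 0x7a→b15/s7 MISS; vc=[41,39]
#10 0x18f→b49/s1 MISS; vc=[41,39,17]
#11 0x149→b41/s1 VC-HIT; vc=[49,39,17]
#12 0x7b→b15/s7 L1-HIT; vc=[49,39,17]
#13 0x7d→b15/s7 L1-HIT; vc=[49,39,17]
#14 0x10c→b33/s1 MISS; vc=[39,17,41]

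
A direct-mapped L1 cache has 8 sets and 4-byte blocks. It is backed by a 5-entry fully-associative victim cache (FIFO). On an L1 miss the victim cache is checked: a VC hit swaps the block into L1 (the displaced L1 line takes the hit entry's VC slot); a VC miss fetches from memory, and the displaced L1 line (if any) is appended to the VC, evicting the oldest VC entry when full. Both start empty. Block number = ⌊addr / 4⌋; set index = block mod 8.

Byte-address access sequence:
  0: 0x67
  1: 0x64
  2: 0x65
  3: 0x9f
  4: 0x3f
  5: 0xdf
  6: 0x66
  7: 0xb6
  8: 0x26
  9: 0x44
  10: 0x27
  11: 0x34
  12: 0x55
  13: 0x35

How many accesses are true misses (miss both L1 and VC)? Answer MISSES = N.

MISSES = 9

  [0] addr=0x67 blk=25 s=1: MISS | VC []
  [1] addr=0x64 blk=25 s=1: L1-HIT | VC []
  [2] addr=0x65 blk=25 s=1: L1-HIT | VC []
  [3] addr=0x9f blk=39 s=7: MISS | VC []
  [4] addr=0x3f blk=15 s=7: MISS | VC [39]
  [5] addr=0xdf blk=55 s=7: MISS | VC [39, 15]
  [6] addr=0x66 blk=25 s=1: L1-HIT | VC [39, 15]
  [7] addr=0xb6 blk=45 s=5: MISS | VC [39, 15]
  [8] addr=0x26 blk=9 s=1: MISS | VC [39, 15, 25]
  [9] addr=0x44 blk=17 s=1: MISS | VC [39, 15, 25, 9]
  [10] addr=0x27 blk=9 s=1: VC-HIT | VC [39, 15, 25, 17]
  [11] addr=0x34 blk=13 s=5: MISS | VC [39, 15, 25, 17, 45]
  [12] addr=0x55 blk=21 s=5: MISS | VC [15, 25, 17, 45, 13]
  [13] addr=0x35 blk=13 s=5: VC-HIT | VC [15, 25, 17, 45, 21]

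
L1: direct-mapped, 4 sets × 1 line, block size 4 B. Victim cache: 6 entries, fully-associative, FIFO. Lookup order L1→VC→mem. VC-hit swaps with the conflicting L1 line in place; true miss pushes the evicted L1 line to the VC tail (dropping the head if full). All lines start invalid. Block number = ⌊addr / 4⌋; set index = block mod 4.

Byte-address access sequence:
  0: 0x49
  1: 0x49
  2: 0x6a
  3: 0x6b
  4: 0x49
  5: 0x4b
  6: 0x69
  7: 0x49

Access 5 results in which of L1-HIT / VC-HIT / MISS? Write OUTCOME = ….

0: 0x49 (blk 18, set 2) → MISS  vc=[]
1: 0x49 (blk 18, set 2) → L1-HIT  vc=[]
2: 0x6a (blk 26, set 2) → MISS  vc=[18]
3: 0x6b (blk 26, set 2) → L1-HIT  vc=[18]
4: 0x49 (blk 18, set 2) → VC-HIT  vc=[26]
5: 0x4b (blk 18, set 2) → L1-HIT  vc=[26]
6: 0x69 (blk 26, set 2) → VC-HIT  vc=[18]
7: 0x49 (blk 18, set 2) → VC-HIT  vc=[26]

OUTCOME = L1-HIT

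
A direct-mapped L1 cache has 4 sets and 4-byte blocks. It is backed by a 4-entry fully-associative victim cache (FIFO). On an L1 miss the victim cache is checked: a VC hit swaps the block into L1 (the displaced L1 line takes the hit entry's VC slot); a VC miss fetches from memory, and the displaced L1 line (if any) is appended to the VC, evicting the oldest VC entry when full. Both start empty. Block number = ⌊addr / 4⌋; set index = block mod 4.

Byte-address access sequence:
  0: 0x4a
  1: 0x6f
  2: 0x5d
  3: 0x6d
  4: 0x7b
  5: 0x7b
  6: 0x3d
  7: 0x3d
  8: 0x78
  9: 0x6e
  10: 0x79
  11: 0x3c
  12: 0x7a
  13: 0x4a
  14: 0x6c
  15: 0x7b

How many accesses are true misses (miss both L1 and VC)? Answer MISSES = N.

#0 0x4a→b18/s2 MISS; vc=[]
#1 0x6f→b27/s3 MISS; vc=[]
#2 0x5d→b23/s3 MISS; vc=[27]
#3 0x6d→b27/s3 VC-HIT; vc=[23]
#4 0x7b→b30/s2 MISS; vc=[23,18]
#5 0x7b→b30/s2 L1-HIT; vc=[23,18]
#6 0x3d→b15/s3 MISS; vc=[23,18,27]
#7 0x3d→b15/s3 L1-HIT; vc=[23,18,27]
#8 0x78→b30/s2 L1-HIT; vc=[23,18,27]
#9 0x6e→b27/s3 VC-HIT; vc=[23,18,15]
#10 0x79→b30/s2 L1-HIT; vc=[23,18,15]
#11 0x3c→b15/s3 VC-HIT; vc=[23,18,27]
#12 0x7a→b30/s2 L1-HIT; vc=[23,18,27]
#13 0x4a→b18/s2 VC-HIT; vc=[23,30,27]
#14 0x6c→b27/s3 VC-HIT; vc=[23,30,15]
#15 0x7b→b30/s2 VC-HIT; vc=[23,18,15]

MISSES = 5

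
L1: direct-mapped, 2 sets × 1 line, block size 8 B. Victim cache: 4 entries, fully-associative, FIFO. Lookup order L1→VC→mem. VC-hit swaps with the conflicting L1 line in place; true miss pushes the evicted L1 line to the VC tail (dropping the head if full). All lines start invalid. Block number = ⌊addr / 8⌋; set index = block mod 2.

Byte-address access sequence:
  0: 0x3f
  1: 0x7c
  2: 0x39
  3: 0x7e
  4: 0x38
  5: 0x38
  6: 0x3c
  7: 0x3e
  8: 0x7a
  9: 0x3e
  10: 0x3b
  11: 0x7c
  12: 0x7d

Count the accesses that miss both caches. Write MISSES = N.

0: 0x3f (blk 7, set 1) → MISS  vc=[]
1: 0x7c (blk 15, set 1) → MISS  vc=[7]
2: 0x39 (blk 7, set 1) → VC-HIT  vc=[15]
3: 0x7e (blk 15, set 1) → VC-HIT  vc=[7]
4: 0x38 (blk 7, set 1) → VC-HIT  vc=[15]
5: 0x38 (blk 7, set 1) → L1-HIT  vc=[15]
6: 0x3c (blk 7, set 1) → L1-HIT  vc=[15]
7: 0x3e (blk 7, set 1) → L1-HIT  vc=[15]
8: 0x7a (blk 15, set 1) → VC-HIT  vc=[7]
9: 0x3e (blk 7, set 1) → VC-HIT  vc=[15]
10: 0x3b (blk 7, set 1) → L1-HIT  vc=[15]
11: 0x7c (blk 15, set 1) → VC-HIT  vc=[7]
12: 0x7d (blk 15, set 1) → L1-HIT  vc=[7]

MISSES = 2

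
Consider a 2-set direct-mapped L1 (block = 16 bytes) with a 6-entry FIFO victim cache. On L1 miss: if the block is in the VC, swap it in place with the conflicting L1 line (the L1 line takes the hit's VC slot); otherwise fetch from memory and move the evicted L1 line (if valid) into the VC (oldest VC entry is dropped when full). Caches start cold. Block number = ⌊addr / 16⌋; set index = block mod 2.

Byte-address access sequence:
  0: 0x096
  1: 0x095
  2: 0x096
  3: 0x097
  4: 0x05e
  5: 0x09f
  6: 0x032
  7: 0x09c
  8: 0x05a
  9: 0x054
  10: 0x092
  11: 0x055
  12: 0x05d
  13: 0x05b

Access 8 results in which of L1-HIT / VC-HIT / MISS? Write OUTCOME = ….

  [0] addr=0x96 blk=9 s=1: MISS | VC []
  [1] addr=0x95 blk=9 s=1: L1-HIT | VC []
  [2] addr=0x96 blk=9 s=1: L1-HIT | VC []
  [3] addr=0x97 blk=9 s=1: L1-HIT | VC []
  [4] addr=0x5e blk=5 s=1: MISS | VC [9]
  [5] addr=0x9f blk=9 s=1: VC-HIT | VC [5]
  [6] addr=0x32 blk=3 s=1: MISS | VC [5, 9]
  [7] addr=0x9c blk=9 s=1: VC-HIT | VC [5, 3]
  [8] addr=0x5a blk=5 s=1: VC-HIT | VC [9, 3]
  [9] addr=0x54 blk=5 s=1: L1-HIT | VC [9, 3]
  [10] addr=0x92 blk=9 s=1: VC-HIT | VC [5, 3]
  [11] addr=0x55 blk=5 s=1: VC-HIT | VC [9, 3]
  [12] addr=0x5d blk=5 s=1: L1-HIT | VC [9, 3]
  [13] addr=0x5b blk=5 s=1: L1-HIT | VC [9, 3]

OUTCOME = VC-HIT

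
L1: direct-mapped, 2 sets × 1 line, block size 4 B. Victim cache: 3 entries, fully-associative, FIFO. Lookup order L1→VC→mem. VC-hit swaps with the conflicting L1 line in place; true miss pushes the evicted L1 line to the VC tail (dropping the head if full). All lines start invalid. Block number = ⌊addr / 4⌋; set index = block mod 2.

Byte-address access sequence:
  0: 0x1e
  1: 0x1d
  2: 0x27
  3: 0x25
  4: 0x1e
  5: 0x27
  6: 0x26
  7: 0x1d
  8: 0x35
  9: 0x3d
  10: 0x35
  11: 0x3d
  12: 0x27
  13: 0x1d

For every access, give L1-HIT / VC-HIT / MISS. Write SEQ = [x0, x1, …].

SEQ = [MISS, L1-HIT, MISS, L1-HIT, VC-HIT, VC-HIT, L1-HIT, VC-HIT, MISS, MISS, VC-HIT, VC-HIT, VC-HIT, VC-HIT]

0: 0x1e (blk 7, set 1) → MISS  vc=[]
1: 0x1d (blk 7, set 1) → L1-HIT  vc=[]
2: 0x27 (blk 9, set 1) → MISS  vc=[7]
3: 0x25 (blk 9, set 1) → L1-HIT  vc=[7]
4: 0x1e (blk 7, set 1) → VC-HIT  vc=[9]
5: 0x27 (blk 9, set 1) → VC-HIT  vc=[7]
6: 0x26 (blk 9, set 1) → L1-HIT  vc=[7]
7: 0x1d (blk 7, set 1) → VC-HIT  vc=[9]
8: 0x35 (blk 13, set 1) → MISS  vc=[9, 7]
9: 0x3d (blk 15, set 1) → MISS  vc=[9, 7, 13]
10: 0x35 (blk 13, set 1) → VC-HIT  vc=[9, 7, 15]
11: 0x3d (blk 15, set 1) → VC-HIT  vc=[9, 7, 13]
12: 0x27 (blk 9, set 1) → VC-HIT  vc=[15, 7, 13]
13: 0x1d (blk 7, set 1) → VC-HIT  vc=[15, 9, 13]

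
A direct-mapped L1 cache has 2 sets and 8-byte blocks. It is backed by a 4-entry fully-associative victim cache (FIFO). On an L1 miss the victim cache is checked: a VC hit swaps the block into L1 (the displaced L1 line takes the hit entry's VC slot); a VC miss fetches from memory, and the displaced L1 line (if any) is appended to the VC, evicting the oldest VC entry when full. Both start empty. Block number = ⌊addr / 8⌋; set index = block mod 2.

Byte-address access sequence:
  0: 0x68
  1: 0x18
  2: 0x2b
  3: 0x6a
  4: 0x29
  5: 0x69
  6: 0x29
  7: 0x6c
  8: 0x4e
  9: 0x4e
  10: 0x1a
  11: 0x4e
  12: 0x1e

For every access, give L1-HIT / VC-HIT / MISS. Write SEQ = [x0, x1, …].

0: 0x68 (blk 13, set 1) → MISS  vc=[]
1: 0x18 (blk 3, set 1) → MISS  vc=[13]
2: 0x2b (blk 5, set 1) → MISS  vc=[13, 3]
3: 0x6a (blk 13, set 1) → VC-HIT  vc=[5, 3]
4: 0x29 (blk 5, set 1) → VC-HIT  vc=[13, 3]
5: 0x69 (blk 13, set 1) → VC-HIT  vc=[5, 3]
6: 0x29 (blk 5, set 1) → VC-HIT  vc=[13, 3]
7: 0x6c (blk 13, set 1) → VC-HIT  vc=[5, 3]
8: 0x4e (blk 9, set 1) → MISS  vc=[5, 3, 13]
9: 0x4e (blk 9, set 1) → L1-HIT  vc=[5, 3, 13]
10: 0x1a (blk 3, set 1) → VC-HIT  vc=[5, 9, 13]
11: 0x4e (blk 9, set 1) → VC-HIT  vc=[5, 3, 13]
12: 0x1e (blk 3, set 1) → VC-HIT  vc=[5, 9, 13]

SEQ = [MISS, MISS, MISS, VC-HIT, VC-HIT, VC-HIT, VC-HIT, VC-HIT, MISS, L1-HIT, VC-HIT, VC-HIT, VC-HIT]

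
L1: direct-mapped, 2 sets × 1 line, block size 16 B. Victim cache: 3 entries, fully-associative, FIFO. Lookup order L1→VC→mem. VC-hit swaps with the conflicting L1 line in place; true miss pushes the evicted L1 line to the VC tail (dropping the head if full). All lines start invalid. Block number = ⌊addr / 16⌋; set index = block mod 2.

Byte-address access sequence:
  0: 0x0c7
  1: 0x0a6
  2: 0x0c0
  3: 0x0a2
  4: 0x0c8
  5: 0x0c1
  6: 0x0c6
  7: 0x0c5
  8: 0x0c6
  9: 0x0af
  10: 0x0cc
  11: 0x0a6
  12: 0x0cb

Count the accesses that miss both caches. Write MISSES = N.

MISSES = 2

#0 0xc7→b12/s0 MISS; vc=[]
#1 0xa6→b10/s0 MISS; vc=[12]
#2 0xc0→b12/s0 VC-HIT; vc=[10]
#3 0xa2→b10/s0 VC-HIT; vc=[12]
#4 0xc8→b12/s0 VC-HIT; vc=[10]
#5 0xc1→b12/s0 L1-HIT; vc=[10]
#6 0xc6→b12/s0 L1-HIT; vc=[10]
#7 0xc5→b12/s0 L1-HIT; vc=[10]
#8 0xc6→b12/s0 L1-HIT; vc=[10]
#9 0xaf→b10/s0 VC-HIT; vc=[12]
#10 0xcc→b12/s0 VC-HIT; vc=[10]
#11 0xa6→b10/s0 VC-HIT; vc=[12]
#12 0xcb→b12/s0 VC-HIT; vc=[10]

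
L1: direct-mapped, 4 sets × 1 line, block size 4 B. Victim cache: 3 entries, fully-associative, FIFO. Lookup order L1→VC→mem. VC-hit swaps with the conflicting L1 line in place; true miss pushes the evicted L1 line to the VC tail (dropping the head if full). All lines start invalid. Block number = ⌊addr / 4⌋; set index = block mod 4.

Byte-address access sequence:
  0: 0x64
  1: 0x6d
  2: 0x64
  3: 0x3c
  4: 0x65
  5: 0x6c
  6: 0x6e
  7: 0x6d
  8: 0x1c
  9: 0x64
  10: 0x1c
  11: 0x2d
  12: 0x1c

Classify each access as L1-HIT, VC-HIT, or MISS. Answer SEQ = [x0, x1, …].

SEQ = [MISS, MISS, L1-HIT, MISS, L1-HIT, VC-HIT, L1-HIT, L1-HIT, MISS, L1-HIT, L1-HIT, MISS, VC-HIT]

0: 0x64 (blk 25, set 1) → MISS  vc=[]
1: 0x6d (blk 27, set 3) → MISS  vc=[]
2: 0x64 (blk 25, set 1) → L1-HIT  vc=[]
3: 0x3c (blk 15, set 3) → MISS  vc=[27]
4: 0x65 (blk 25, set 1) → L1-HIT  vc=[27]
5: 0x6c (blk 27, set 3) → VC-HIT  vc=[15]
6: 0x6e (blk 27, set 3) → L1-HIT  vc=[15]
7: 0x6d (blk 27, set 3) → L1-HIT  vc=[15]
8: 0x1c (blk 7, set 3) → MISS  vc=[15, 27]
9: 0x64 (blk 25, set 1) → L1-HIT  vc=[15, 27]
10: 0x1c (blk 7, set 3) → L1-HIT  vc=[15, 27]
11: 0x2d (blk 11, set 3) → MISS  vc=[15, 27, 7]
12: 0x1c (blk 7, set 3) → VC-HIT  vc=[15, 27, 11]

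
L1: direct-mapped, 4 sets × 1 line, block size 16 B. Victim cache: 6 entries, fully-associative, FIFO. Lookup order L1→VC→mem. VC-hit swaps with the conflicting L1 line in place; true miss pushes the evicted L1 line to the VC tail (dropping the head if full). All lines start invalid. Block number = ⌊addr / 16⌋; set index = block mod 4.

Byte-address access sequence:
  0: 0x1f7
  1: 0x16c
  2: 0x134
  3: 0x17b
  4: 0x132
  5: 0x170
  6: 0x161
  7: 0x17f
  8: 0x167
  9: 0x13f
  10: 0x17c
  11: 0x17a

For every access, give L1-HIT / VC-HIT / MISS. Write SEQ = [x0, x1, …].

#0 0x1f7→b31/s3 MISS; vc=[]
#1 0x16c→b22/s2 MISS; vc=[]
#2 0x134→b19/s3 MISS; vc=[31]
#3 0x17b→b23/s3 MISS; vc=[31,19]
#4 0x132→b19/s3 VC-HIT; vc=[31,23]
#5 0x170→b23/s3 VC-HIT; vc=[31,19]
#6 0x161→b22/s2 L1-HIT; vc=[31,19]
#7 0x17f→b23/s3 L1-HIT; vc=[31,19]
#8 0x167→b22/s2 L1-HIT; vc=[31,19]
#9 0x13f→b19/s3 VC-HIT; vc=[31,23]
#10 0x17c→b23/s3 VC-HIT; vc=[31,19]
#11 0x17a→b23/s3 L1-HIT; vc=[31,19]

SEQ = [MISS, MISS, MISS, MISS, VC-HIT, VC-HIT, L1-HIT, L1-HIT, L1-HIT, VC-HIT, VC-HIT, L1-HIT]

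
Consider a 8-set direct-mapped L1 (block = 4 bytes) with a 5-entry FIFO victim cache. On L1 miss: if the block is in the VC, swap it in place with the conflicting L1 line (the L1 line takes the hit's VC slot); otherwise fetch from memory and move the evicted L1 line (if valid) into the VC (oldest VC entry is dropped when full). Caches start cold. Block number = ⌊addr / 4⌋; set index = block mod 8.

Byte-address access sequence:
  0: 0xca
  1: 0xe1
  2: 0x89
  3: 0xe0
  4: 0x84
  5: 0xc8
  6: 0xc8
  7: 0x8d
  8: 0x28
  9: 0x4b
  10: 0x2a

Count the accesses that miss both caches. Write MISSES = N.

MISSES = 7

#0 0xca→b50/s2 MISS; vc=[]
#1 0xe1→b56/s0 MISS; vc=[]
#2 0x89→b34/s2 MISS; vc=[50]
#3 0xe0→b56/s0 L1-HIT; vc=[50]
#4 0x84→b33/s1 MISS; vc=[50]
#5 0xc8→b50/s2 VC-HIT; vc=[34]
#6 0xc8→b50/s2 L1-HIT; vc=[34]
#7 0x8d→b35/s3 MISS; vc=[34]
#8 0x28→b10/s2 MISS; vc=[34,50]
#9 0x4b→b18/s2 MISS; vc=[34,50,10]
#10 0x2a→b10/s2 VC-HIT; vc=[34,50,18]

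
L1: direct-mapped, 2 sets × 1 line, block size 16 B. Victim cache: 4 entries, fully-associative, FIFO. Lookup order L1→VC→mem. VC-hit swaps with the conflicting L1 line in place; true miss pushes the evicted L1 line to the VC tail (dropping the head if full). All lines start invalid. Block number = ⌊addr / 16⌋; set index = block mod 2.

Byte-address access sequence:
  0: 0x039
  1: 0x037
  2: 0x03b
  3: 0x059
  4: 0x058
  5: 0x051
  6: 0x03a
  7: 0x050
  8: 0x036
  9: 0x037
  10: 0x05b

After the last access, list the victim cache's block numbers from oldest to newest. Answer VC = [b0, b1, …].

#0 0x39→b3/s1 MISS; vc=[]
#1 0x37→b3/s1 L1-HIT; vc=[]
#2 0x3b→b3/s1 L1-HIT; vc=[]
#3 0x59→b5/s1 MISS; vc=[3]
#4 0x58→b5/s1 L1-HIT; vc=[3]
#5 0x51→b5/s1 L1-HIT; vc=[3]
#6 0x3a→b3/s1 VC-HIT; vc=[5]
#7 0x50→b5/s1 VC-HIT; vc=[3]
#8 0x36→b3/s1 VC-HIT; vc=[5]
#9 0x37→b3/s1 L1-HIT; vc=[5]
#10 0x5b→b5/s1 VC-HIT; vc=[3]

VC = [3]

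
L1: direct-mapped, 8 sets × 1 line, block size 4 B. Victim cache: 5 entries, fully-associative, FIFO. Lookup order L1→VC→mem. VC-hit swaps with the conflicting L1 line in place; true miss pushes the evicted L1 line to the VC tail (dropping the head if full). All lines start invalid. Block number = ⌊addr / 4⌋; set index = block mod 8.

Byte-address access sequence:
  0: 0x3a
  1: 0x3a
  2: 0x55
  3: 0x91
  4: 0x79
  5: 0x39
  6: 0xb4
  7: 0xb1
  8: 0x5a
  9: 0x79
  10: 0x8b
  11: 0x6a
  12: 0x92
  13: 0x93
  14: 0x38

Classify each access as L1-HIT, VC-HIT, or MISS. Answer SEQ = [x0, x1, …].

0: 0x3a (blk 14, set 6) → MISS  vc=[]
1: 0x3a (blk 14, set 6) → L1-HIT  vc=[]
2: 0x55 (blk 21, set 5) → MISS  vc=[]
3: 0x91 (blk 36, set 4) → MISS  vc=[]
4: 0x79 (blk 30, set 6) → MISS  vc=[14]
5: 0x39 (blk 14, set 6) → VC-HIT  vc=[30]
6: 0xb4 (blk 45, set 5) → MISS  vc=[30, 21]
7: 0xb1 (blk 44, set 4) → MISS  vc=[30, 21, 36]
8: 0x5a (blk 22, set 6) → MISS  vc=[30, 21, 36, 14]
9: 0x79 (blk 30, set 6) → VC-HIT  vc=[22, 21, 36, 14]
10: 0x8b (blk 34, set 2) → MISS  vc=[22, 21, 36, 14]
11: 0x6a (blk 26, set 2) → MISS  vc=[22, 21, 36, 14, 34]
12: 0x92 (blk 36, set 4) → VC-HIT  vc=[22, 21, 44, 14, 34]
13: 0x93 (blk 36, set 4) → L1-HIT  vc=[22, 21, 44, 14, 34]
14: 0x38 (blk 14, set 6) → VC-HIT  vc=[22, 21, 44, 30, 34]

SEQ = [MISS, L1-HIT, MISS, MISS, MISS, VC-HIT, MISS, MISS, MISS, VC-HIT, MISS, MISS, VC-HIT, L1-HIT, VC-HIT]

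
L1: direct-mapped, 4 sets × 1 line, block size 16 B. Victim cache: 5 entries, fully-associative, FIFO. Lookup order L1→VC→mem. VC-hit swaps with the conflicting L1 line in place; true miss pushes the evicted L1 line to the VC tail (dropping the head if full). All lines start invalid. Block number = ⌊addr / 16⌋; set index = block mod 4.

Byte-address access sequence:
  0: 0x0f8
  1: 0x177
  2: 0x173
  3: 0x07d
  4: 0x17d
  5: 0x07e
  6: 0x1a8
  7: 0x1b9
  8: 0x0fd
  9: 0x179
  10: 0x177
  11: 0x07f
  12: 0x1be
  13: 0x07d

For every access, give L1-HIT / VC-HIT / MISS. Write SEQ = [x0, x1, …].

#0 0xf8→b15/s3 MISS; vc=[]
#1 0x177→b23/s3 MISS; vc=[15]
#2 0x173→b23/s3 L1-HIT; vc=[15]
#3 0x7d→b7/s3 MISS; vc=[15,23]
#4 0x17d→b23/s3 VC-HIT; vc=[15,7]
#5 0x7e→b7/s3 VC-HIT; vc=[15,23]
#6 0x1a8→b26/s2 MISS; vc=[15,23]
#7 0x1b9→b27/s3 MISS; vc=[15,23,7]
#8 0xfd→b15/s3 VC-HIT; vc=[27,23,7]
#9 0x179→b23/s3 VC-HIT; vc=[27,15,7]
#10 0x177→b23/s3 L1-HIT; vc=[27,15,7]
#11 0x7f→b7/s3 VC-HIT; vc=[27,15,23]
#12 0x1be→b27/s3 VC-HIT; vc=[7,15,23]
#13 0x7d→b7/s3 VC-HIT; vc=[27,15,23]

SEQ = [MISS, MISS, L1-HIT, MISS, VC-HIT, VC-HIT, MISS, MISS, VC-HIT, VC-HIT, L1-HIT, VC-HIT, VC-HIT, VC-HIT]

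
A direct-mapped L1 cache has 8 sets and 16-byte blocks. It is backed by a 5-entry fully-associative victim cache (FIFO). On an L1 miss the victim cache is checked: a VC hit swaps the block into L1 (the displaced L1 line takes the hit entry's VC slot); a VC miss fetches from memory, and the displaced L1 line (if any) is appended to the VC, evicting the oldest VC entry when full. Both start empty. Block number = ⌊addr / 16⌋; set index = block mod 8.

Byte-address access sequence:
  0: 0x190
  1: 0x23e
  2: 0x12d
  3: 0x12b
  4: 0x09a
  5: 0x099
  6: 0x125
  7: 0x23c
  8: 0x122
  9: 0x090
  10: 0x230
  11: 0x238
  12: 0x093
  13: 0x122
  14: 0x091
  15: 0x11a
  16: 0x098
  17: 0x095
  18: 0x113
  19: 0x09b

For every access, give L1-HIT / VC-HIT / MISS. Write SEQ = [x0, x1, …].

0: 0x190 (blk 25, set 1) → MISS  vc=[]
1: 0x23e (blk 35, set 3) → MISS  vc=[]
2: 0x12d (blk 18, set 2) → MISS  vc=[]
3: 0x12b (blk 18, set 2) → L1-HIT  vc=[]
4: 0x9a (blk 9, set 1) → MISS  vc=[25]
5: 0x99 (blk 9, set 1) → L1-HIT  vc=[25]
6: 0x125 (blk 18, set 2) → L1-HIT  vc=[25]
7: 0x23c (blk 35, set 3) → L1-HIT  vc=[25]
8: 0x122 (blk 18, set 2) → L1-HIT  vc=[25]
9: 0x90 (blk 9, set 1) → L1-HIT  vc=[25]
10: 0x230 (blk 35, set 3) → L1-HIT  vc=[25]
11: 0x238 (blk 35, set 3) → L1-HIT  vc=[25]
12: 0x93 (blk 9, set 1) → L1-HIT  vc=[25]
13: 0x122 (blk 18, set 2) → L1-HIT  vc=[25]
14: 0x91 (blk 9, set 1) → L1-HIT  vc=[25]
15: 0x11a (blk 17, set 1) → MISS  vc=[25, 9]
16: 0x98 (blk 9, set 1) → VC-HIT  vc=[25, 17]
17: 0x95 (blk 9, set 1) → L1-HIT  vc=[25, 17]
18: 0x113 (blk 17, set 1) → VC-HIT  vc=[25, 9]
19: 0x9b (blk 9, set 1) → VC-HIT  vc=[25, 17]

SEQ = [MISS, MISS, MISS, L1-HIT, MISS, L1-HIT, L1-HIT, L1-HIT, L1-HIT, L1-HIT, L1-HIT, L1-HIT, L1-HIT, L1-HIT, L1-HIT, MISS, VC-HIT, L1-HIT, VC-HIT, VC-HIT]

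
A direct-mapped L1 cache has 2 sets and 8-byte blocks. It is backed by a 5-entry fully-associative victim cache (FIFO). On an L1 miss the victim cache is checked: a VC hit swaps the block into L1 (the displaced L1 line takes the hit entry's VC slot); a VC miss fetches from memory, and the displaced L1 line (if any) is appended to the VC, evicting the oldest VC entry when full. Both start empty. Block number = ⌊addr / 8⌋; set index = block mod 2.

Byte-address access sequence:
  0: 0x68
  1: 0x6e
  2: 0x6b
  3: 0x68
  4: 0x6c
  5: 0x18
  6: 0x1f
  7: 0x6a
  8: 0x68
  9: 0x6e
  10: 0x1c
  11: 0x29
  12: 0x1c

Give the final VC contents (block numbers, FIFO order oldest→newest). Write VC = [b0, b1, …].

VC = [13, 5]

  [0] addr=0x68 blk=13 s=1: MISS | VC []
  [1] addr=0x6e blk=13 s=1: L1-HIT | VC []
  [2] addr=0x6b blk=13 s=1: L1-HIT | VC []
  [3] addr=0x68 blk=13 s=1: L1-HIT | VC []
  [4] addr=0x6c blk=13 s=1: L1-HIT | VC []
  [5] addr=0x18 blk=3 s=1: MISS | VC [13]
  [6] addr=0x1f blk=3 s=1: L1-HIT | VC [13]
  [7] addr=0x6a blk=13 s=1: VC-HIT | VC [3]
  [8] addr=0x68 blk=13 s=1: L1-HIT | VC [3]
  [9] addr=0x6e blk=13 s=1: L1-HIT | VC [3]
  [10] addr=0x1c blk=3 s=1: VC-HIT | VC [13]
  [11] addr=0x29 blk=5 s=1: MISS | VC [13, 3]
  [12] addr=0x1c blk=3 s=1: VC-HIT | VC [13, 5]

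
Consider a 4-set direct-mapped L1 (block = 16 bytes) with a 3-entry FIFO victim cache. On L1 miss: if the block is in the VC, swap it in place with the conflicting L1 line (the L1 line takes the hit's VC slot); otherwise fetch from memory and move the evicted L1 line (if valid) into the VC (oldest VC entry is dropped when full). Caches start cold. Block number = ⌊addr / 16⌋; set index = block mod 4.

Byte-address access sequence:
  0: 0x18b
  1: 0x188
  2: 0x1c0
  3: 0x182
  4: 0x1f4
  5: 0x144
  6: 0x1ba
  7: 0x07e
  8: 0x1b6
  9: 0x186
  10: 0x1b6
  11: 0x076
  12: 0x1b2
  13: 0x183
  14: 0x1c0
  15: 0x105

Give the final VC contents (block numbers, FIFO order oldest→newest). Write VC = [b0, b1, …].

  [0] addr=0x18b blk=24 s=0: MISS | VC []
  [1] addr=0x188 blk=24 s=0: L1-HIT | VC []
  [2] addr=0x1c0 blk=28 s=0: MISS | VC [24]
  [3] addr=0x182 blk=24 s=0: VC-HIT | VC [28]
  [4] addr=0x1f4 blk=31 s=3: MISS | VC [28]
  [5] addr=0x144 blk=20 s=0: MISS | VC [28, 24]
  [6] addr=0x1ba blk=27 s=3: MISS | VC [28, 24, 31]
  [7] addr=0x7e blk=7 s=3: MISS | VC [24, 31, 27]
  [8] addr=0x1b6 blk=27 s=3: VC-HIT | VC [24, 31, 7]
  [9] addr=0x186 blk=24 s=0: VC-HIT | VC [20, 31, 7]
  [10] addr=0x1b6 blk=27 s=3: L1-HIT | VC [20, 31, 7]
  [11] addr=0x76 blk=7 s=3: VC-HIT | VC [20, 31, 27]
  [12] addr=0x1b2 blk=27 s=3: VC-HIT | VC [20, 31, 7]
  [13] addr=0x183 blk=24 s=0: L1-HIT | VC [20, 31, 7]
  [14] addr=0x1c0 blk=28 s=0: MISS | VC [31, 7, 24]
  [15] addr=0x105 blk=16 s=0: MISS | VC [7, 24, 28]

VC = [7, 24, 28]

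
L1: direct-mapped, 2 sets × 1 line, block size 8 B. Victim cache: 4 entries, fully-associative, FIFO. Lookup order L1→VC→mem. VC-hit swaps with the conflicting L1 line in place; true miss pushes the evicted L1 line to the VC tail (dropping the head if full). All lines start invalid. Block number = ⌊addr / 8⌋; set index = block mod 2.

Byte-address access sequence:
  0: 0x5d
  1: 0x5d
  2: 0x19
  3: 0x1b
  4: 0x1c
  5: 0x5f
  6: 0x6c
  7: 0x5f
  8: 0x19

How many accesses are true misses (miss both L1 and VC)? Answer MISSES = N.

#0 0x5d→b11/s1 MISS; vc=[]
#1 0x5d→b11/s1 L1-HIT; vc=[]
#2 0x19→b3/s1 MISS; vc=[11]
#3 0x1b→b3/s1 L1-HIT; vc=[11]
#4 0x1c→b3/s1 L1-HIT; vc=[11]
#5 0x5f→b11/s1 VC-HIT; vc=[3]
#6 0x6c→b13/s1 MISS; vc=[3,11]
#7 0x5f→b11/s1 VC-HIT; vc=[3,13]
#8 0x19→b3/s1 VC-HIT; vc=[11,13]

MISSES = 3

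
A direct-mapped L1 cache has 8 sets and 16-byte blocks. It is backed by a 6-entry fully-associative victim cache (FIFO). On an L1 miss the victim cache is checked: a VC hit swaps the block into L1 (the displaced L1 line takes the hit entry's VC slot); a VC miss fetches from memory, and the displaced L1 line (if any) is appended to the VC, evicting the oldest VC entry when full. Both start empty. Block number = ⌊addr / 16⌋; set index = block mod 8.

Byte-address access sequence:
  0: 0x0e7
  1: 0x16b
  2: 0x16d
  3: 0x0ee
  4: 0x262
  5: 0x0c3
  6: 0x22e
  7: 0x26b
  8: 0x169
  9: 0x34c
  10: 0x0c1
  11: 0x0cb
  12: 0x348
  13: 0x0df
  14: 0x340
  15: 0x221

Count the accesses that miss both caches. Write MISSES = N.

0: 0xe7 (blk 14, set 6) → MISS  vc=[]
1: 0x16b (blk 22, set 6) → MISS  vc=[14]
2: 0x16d (blk 22, set 6) → L1-HIT  vc=[14]
3: 0xee (blk 14, set 6) → VC-HIT  vc=[22]
4: 0x262 (blk 38, set 6) → MISS  vc=[22, 14]
5: 0xc3 (blk 12, set 4) → MISS  vc=[22, 14]
6: 0x22e (blk 34, set 2) → MISS  vc=[22, 14]
7: 0x26b (blk 38, set 6) → L1-HIT  vc=[22, 14]
8: 0x169 (blk 22, set 6) → VC-HIT  vc=[38, 14]
9: 0x34c (blk 52, set 4) → MISS  vc=[38, 14, 12]
10: 0xc1 (blk 12, set 4) → VC-HIT  vc=[38, 14, 52]
11: 0xcb (blk 12, set 4) → L1-HIT  vc=[38, 14, 52]
12: 0x348 (blk 52, set 4) → VC-HIT  vc=[38, 14, 12]
13: 0xdf (blk 13, set 5) → MISS  vc=[38, 14, 12]
14: 0x340 (blk 52, set 4) → L1-HIT  vc=[38, 14, 12]
15: 0x221 (blk 34, set 2) → L1-HIT  vc=[38, 14, 12]

MISSES = 7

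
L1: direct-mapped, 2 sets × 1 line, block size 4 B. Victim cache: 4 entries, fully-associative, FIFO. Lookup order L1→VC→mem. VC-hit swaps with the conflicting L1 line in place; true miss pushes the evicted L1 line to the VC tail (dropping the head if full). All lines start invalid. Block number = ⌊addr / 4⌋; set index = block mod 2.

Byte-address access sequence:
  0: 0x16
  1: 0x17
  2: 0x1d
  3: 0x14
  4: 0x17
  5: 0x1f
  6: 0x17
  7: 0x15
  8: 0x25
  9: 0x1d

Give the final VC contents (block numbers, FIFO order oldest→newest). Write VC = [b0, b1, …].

0: 0x16 (blk 5, set 1) → MISS  vc=[]
1: 0x17 (blk 5, set 1) → L1-HIT  vc=[]
2: 0x1d (blk 7, set 1) → MISS  vc=[5]
3: 0x14 (blk 5, set 1) → VC-HIT  vc=[7]
4: 0x17 (blk 5, set 1) → L1-HIT  vc=[7]
5: 0x1f (blk 7, set 1) → VC-HIT  vc=[5]
6: 0x17 (blk 5, set 1) → VC-HIT  vc=[7]
7: 0x15 (blk 5, set 1) → L1-HIT  vc=[7]
8: 0x25 (blk 9, set 1) → MISS  vc=[7, 5]
9: 0x1d (blk 7, set 1) → VC-HIT  vc=[9, 5]

VC = [9, 5]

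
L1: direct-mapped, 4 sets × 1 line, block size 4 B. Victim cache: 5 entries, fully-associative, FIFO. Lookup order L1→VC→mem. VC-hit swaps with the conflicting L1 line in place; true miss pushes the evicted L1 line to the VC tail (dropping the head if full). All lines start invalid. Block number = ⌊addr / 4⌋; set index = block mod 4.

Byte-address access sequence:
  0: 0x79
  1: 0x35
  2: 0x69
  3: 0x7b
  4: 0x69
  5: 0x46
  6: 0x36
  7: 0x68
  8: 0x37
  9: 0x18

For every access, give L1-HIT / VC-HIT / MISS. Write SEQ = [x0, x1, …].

0: 0x79 (blk 30, set 2) → MISS  vc=[]
1: 0x35 (blk 13, set 1) → MISS  vc=[]
2: 0x69 (blk 26, set 2) → MISS  vc=[30]
3: 0x7b (blk 30, set 2) → VC-HIT  vc=[26]
4: 0x69 (blk 26, set 2) → VC-HIT  vc=[30]
5: 0x46 (blk 17, set 1) → MISS  vc=[30, 13]
6: 0x36 (blk 13, set 1) → VC-HIT  vc=[30, 17]
7: 0x68 (blk 26, set 2) → L1-HIT  vc=[30, 17]
8: 0x37 (blk 13, set 1) → L1-HIT  vc=[30, 17]
9: 0x18 (blk 6, set 2) → MISS  vc=[30, 17, 26]

SEQ = [MISS, MISS, MISS, VC-HIT, VC-HIT, MISS, VC-HIT, L1-HIT, L1-HIT, MISS]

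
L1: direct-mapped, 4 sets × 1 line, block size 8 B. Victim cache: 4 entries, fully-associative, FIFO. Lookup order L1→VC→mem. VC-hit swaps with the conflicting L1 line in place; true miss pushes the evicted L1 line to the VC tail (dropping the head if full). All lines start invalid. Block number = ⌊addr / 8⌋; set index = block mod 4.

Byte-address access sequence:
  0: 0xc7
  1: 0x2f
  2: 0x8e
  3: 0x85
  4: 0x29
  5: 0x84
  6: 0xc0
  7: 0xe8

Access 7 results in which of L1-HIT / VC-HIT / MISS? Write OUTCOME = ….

#0 0xc7→b24/s0 MISS; vc=[]
#1 0x2f→b5/s1 MISS; vc=[]
#2 0x8e→b17/s1 MISS; vc=[5]
#3 0x85→b16/s0 MISS; vc=[5,24]
#4 0x29→b5/s1 VC-HIT; vc=[17,24]
#5 0x84→b16/s0 L1-HIT; vc=[17,24]
#6 0xc0→b24/s0 VC-HIT; vc=[17,16]
#7 0xe8→b29/s1 MISS; vc=[17,16,5]

OUTCOME = MISS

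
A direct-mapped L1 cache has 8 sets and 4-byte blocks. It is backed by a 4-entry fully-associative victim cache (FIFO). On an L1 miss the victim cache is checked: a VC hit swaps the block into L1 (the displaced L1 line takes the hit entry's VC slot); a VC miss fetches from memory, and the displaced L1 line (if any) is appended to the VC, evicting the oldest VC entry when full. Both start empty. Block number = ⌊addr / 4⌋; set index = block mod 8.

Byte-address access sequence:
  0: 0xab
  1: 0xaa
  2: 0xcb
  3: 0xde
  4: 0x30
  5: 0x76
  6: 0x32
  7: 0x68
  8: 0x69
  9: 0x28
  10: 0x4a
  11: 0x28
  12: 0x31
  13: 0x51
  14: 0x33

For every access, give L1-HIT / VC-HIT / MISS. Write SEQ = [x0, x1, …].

0: 0xab (blk 42, set 2) → MISS  vc=[]
1: 0xaa (blk 42, set 2) → L1-HIT  vc=[]
2: 0xcb (blk 50, set 2) → MISS  vc=[42]
3: 0xde (blk 55, set 7) → MISS  vc=[42]
4: 0x30 (blk 12, set 4) → MISS  vc=[42]
5: 0x76 (blk 29, set 5) → MISS  vc=[42]
6: 0x32 (blk 12, set 4) → L1-HIT  vc=[42]
7: 0x68 (blk 26, set 2) → MISS  vc=[42, 50]
8: 0x69 (blk 26, set 2) → L1-HIT  vc=[42, 50]
9: 0x28 (blk 10, set 2) → MISS  vc=[42, 50, 26]
10: 0x4a (blk 18, set 2) → MISS  vc=[42, 50, 26, 10]
11: 0x28 (blk 10, set 2) → VC-HIT  vc=[42, 50, 26, 18]
12: 0x31 (blk 12, set 4) → L1-HIT  vc=[42, 50, 26, 18]
13: 0x51 (blk 20, set 4) → MISS  vc=[50, 26, 18, 12]
14: 0x33 (blk 12, set 4) → VC-HIT  vc=[50, 26, 18, 20]

SEQ = [MISS, L1-HIT, MISS, MISS, MISS, MISS, L1-HIT, MISS, L1-HIT, MISS, MISS, VC-HIT, L1-HIT, MISS, VC-HIT]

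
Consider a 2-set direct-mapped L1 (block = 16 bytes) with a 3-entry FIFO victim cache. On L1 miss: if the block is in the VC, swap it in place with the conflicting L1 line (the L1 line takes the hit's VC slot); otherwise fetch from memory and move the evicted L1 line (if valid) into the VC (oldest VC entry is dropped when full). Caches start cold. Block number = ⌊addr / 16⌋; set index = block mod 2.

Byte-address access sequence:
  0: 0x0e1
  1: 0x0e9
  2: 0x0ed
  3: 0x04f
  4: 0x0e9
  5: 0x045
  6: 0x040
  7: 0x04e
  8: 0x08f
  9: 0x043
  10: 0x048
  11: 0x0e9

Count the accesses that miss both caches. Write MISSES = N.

  [0] addr=0xe1 blk=14 s=0: MISS | VC []
  [1] addr=0xe9 blk=14 s=0: L1-HIT | VC []
  [2] addr=0xed blk=14 s=0: L1-HIT | VC []
  [3] addr=0x4f blk=4 s=0: MISS | VC [14]
  [4] addr=0xe9 blk=14 s=0: VC-HIT | VC [4]
  [5] addr=0x45 blk=4 s=0: VC-HIT | VC [14]
  [6] addr=0x40 blk=4 s=0: L1-HIT | VC [14]
  [7] addr=0x4e blk=4 s=0: L1-HIT | VC [14]
  [8] addr=0x8f blk=8 s=0: MISS | VC [14, 4]
  [9] addr=0x43 blk=4 s=0: VC-HIT | VC [14, 8]
  [10] addr=0x48 blk=4 s=0: L1-HIT | VC [14, 8]
  [11] addr=0xe9 blk=14 s=0: VC-HIT | VC [4, 8]

MISSES = 3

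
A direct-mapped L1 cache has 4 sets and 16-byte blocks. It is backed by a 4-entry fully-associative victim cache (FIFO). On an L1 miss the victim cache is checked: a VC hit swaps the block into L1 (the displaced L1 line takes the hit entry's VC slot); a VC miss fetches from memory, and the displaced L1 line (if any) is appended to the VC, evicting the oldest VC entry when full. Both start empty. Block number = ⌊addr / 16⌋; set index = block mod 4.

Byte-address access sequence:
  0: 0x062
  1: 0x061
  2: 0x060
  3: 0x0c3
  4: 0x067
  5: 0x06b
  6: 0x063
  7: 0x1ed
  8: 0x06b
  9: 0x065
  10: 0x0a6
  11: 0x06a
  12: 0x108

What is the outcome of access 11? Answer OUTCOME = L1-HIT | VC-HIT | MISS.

  [0] addr=0x62 blk=6 s=2: MISS | VC []
  [1] addr=0x61 blk=6 s=2: L1-HIT | VC []
  [2] addr=0x60 blk=6 s=2: L1-HIT | VC []
  [3] addr=0xc3 blk=12 s=0: MISS | VC []
  [4] addr=0x67 blk=6 s=2: L1-HIT | VC []
  [5] addr=0x6b blk=6 s=2: L1-HIT | VC []
  [6] addr=0x63 blk=6 s=2: L1-HIT | VC []
  [7] addr=0x1ed blk=30 s=2: MISS | VC [6]
  [8] addr=0x6b blk=6 s=2: VC-HIT | VC [30]
  [9] addr=0x65 blk=6 s=2: L1-HIT | VC [30]
  [10] addr=0xa6 blk=10 s=2: MISS | VC [30, 6]
  [11] addr=0x6a blk=6 s=2: VC-HIT | VC [30, 10]
  [12] addr=0x108 blk=16 s=0: MISS | VC [30, 10, 12]

OUTCOME = VC-HIT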